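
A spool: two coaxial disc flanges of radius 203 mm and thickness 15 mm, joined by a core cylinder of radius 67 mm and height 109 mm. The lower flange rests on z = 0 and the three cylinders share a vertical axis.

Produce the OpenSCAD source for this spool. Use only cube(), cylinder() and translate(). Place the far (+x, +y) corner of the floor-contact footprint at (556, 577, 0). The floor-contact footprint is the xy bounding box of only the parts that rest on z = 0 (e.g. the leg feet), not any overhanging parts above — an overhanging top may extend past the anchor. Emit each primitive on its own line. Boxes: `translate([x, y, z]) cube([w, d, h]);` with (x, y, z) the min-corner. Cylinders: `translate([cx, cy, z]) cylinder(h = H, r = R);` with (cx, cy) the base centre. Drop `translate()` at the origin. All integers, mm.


translate([353, 374, 0]) cylinder(h = 15, r = 203);
translate([353, 374, 15]) cylinder(h = 109, r = 67);
translate([353, 374, 124]) cylinder(h = 15, r = 203);


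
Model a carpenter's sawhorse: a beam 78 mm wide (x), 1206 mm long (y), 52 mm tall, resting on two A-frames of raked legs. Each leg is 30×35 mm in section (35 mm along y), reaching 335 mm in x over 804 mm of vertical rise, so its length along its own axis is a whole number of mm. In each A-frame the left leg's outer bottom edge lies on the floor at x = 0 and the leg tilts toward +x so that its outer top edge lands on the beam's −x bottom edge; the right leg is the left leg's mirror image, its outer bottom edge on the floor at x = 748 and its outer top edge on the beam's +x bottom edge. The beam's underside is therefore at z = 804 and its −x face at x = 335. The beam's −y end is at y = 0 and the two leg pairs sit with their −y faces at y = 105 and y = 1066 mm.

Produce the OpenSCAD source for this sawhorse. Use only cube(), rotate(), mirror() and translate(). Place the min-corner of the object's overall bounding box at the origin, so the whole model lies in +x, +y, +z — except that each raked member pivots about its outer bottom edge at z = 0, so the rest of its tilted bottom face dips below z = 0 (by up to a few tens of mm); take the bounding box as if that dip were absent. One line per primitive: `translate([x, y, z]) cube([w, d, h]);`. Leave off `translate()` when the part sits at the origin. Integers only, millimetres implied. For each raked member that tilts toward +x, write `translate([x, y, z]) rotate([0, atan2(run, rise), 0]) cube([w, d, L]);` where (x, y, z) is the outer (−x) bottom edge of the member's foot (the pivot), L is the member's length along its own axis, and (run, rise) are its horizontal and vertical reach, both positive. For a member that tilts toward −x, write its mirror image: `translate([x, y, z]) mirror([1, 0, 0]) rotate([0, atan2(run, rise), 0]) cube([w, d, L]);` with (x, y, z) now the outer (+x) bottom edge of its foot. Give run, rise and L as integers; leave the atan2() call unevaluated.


translate([335, 0, 804]) cube([78, 1206, 52]);
translate([0, 105, 0]) rotate([0, atan2(335, 804), 0]) cube([30, 35, 871]);
translate([748, 105, 0]) mirror([1, 0, 0]) rotate([0, atan2(335, 804), 0]) cube([30, 35, 871]);
translate([0, 1066, 0]) rotate([0, atan2(335, 804), 0]) cube([30, 35, 871]);
translate([748, 1066, 0]) mirror([1, 0, 0]) rotate([0, atan2(335, 804), 0]) cube([30, 35, 871]);


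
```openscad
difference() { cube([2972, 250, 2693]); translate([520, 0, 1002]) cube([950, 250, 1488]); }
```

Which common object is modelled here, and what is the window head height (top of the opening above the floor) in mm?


A wall with a window opening. The window head height is 2490 mm.

A wall with a rectangular opening subtracted — a window. Sill at z = 1002, opening 1488 mm tall, so the head is at 1002 + 1488 = 2490 mm.


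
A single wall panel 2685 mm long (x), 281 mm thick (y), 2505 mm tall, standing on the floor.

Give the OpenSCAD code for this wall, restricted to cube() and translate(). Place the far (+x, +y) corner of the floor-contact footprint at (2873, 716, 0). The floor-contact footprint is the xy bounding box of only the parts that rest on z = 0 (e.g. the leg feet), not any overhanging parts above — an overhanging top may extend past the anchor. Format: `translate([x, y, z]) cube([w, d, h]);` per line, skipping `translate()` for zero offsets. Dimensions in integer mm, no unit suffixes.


translate([188, 435, 0]) cube([2685, 281, 2505]);


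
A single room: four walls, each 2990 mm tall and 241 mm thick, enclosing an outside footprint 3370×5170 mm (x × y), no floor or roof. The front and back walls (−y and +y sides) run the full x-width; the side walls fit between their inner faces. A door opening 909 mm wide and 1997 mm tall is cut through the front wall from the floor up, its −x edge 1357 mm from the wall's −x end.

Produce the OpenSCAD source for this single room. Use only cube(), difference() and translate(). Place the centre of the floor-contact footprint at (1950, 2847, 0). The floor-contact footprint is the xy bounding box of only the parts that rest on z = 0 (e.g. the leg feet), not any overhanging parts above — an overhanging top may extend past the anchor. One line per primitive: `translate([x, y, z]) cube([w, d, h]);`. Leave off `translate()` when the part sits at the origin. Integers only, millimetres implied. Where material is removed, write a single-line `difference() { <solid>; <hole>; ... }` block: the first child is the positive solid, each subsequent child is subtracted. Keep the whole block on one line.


difference() { translate([265, 262, 0]) cube([3370, 241, 2990]); translate([1622, 262, 0]) cube([909, 241, 1997]); }
translate([265, 5191, 0]) cube([3370, 241, 2990]);
translate([265, 503, 0]) cube([241, 4688, 2990]);
translate([3394, 503, 0]) cube([241, 4688, 2990]);


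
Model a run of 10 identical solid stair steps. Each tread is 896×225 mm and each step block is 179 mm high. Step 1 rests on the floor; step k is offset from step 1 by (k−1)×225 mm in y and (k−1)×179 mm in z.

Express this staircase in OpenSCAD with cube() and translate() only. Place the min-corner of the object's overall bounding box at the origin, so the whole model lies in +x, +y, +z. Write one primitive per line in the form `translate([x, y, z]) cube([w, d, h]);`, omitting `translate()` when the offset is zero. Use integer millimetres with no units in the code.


cube([896, 225, 179]);
translate([0, 225, 179]) cube([896, 225, 179]);
translate([0, 450, 358]) cube([896, 225, 179]);
translate([0, 675, 537]) cube([896, 225, 179]);
translate([0, 900, 716]) cube([896, 225, 179]);
translate([0, 1125, 895]) cube([896, 225, 179]);
translate([0, 1350, 1074]) cube([896, 225, 179]);
translate([0, 1575, 1253]) cube([896, 225, 179]);
translate([0, 1800, 1432]) cube([896, 225, 179]);
translate([0, 2025, 1611]) cube([896, 225, 179]);


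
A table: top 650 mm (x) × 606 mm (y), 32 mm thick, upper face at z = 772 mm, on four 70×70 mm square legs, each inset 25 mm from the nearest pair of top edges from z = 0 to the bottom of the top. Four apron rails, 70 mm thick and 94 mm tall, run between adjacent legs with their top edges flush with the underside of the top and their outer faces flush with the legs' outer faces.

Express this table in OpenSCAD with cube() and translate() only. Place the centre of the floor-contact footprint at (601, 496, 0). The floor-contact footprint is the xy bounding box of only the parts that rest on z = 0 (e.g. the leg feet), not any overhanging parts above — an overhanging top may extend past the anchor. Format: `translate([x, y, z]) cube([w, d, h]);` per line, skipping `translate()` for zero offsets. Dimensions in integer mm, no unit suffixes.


// leg_h = 772 - 32 = 740
// apron z = 740 - 94 = 646
translate([276, 193, 740]) cube([650, 606, 32]);
translate([301, 218, 0]) cube([70, 70, 740]);
translate([831, 218, 0]) cube([70, 70, 740]);
translate([301, 704, 0]) cube([70, 70, 740]);
translate([831, 704, 0]) cube([70, 70, 740]);
translate([371, 218, 646]) cube([460, 70, 94]);
translate([371, 704, 646]) cube([460, 70, 94]);
translate([301, 288, 646]) cube([70, 416, 94]);
translate([831, 288, 646]) cube([70, 416, 94]);


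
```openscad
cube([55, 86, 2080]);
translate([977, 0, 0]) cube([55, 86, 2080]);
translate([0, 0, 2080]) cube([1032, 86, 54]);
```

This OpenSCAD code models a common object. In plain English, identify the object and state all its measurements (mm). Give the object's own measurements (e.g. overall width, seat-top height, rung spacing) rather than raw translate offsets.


A door frame. The clear opening is 922 mm wide and 2080 mm high. Two 55 mm wide jambs, 86 mm deep, stand either side of the opening from the floor to the top of the opening. A 54 mm thick head sits across the top of both jambs, spanning the full outside width of the frame.


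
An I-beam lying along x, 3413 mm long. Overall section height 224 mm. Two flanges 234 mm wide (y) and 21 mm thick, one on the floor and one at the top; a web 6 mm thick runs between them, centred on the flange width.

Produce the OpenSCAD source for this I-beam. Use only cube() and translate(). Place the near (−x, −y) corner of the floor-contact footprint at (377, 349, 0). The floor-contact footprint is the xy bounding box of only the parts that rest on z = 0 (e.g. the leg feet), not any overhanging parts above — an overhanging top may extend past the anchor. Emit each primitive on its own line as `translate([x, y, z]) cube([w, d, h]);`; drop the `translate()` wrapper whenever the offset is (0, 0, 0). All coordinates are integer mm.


translate([377, 349, 0]) cube([3413, 234, 21]);
translate([377, 463, 21]) cube([3413, 6, 182]);
translate([377, 349, 203]) cube([3413, 234, 21]);


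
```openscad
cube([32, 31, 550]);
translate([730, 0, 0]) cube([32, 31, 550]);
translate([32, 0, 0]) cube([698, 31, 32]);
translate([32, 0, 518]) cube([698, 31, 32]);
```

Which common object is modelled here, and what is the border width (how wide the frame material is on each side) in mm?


A picture frame. The border width is 32 mm.

Four thin pieces enclosing a rectangular opening — a picture frame. The two full-height stiles are 550 mm tall; the top rail sits at z = 518 and is 32 mm tall, so the border above the opening is 550 − 518 = 32 mm, matching the stile x-width.


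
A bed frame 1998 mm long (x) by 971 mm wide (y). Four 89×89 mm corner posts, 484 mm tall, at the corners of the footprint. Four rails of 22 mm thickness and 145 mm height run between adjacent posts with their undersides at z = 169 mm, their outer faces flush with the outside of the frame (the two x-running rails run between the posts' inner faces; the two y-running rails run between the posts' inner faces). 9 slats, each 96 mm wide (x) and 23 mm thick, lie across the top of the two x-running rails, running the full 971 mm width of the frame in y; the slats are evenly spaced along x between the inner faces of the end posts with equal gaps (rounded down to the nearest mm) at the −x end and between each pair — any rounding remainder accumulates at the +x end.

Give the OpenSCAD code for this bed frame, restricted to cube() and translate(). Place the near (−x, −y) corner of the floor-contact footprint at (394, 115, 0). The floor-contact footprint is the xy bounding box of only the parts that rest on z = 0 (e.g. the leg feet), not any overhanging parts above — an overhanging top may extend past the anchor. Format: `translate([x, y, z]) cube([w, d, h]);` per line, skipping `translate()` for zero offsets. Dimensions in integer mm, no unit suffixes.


translate([394, 115, 0]) cube([89, 89, 484]);
translate([394, 997, 0]) cube([89, 89, 484]);
translate([2303, 115, 0]) cube([89, 89, 484]);
translate([2303, 997, 0]) cube([89, 89, 484]);
translate([483, 115, 169]) cube([1820, 22, 145]);
translate([483, 1064, 169]) cube([1820, 22, 145]);
translate([394, 204, 169]) cube([22, 793, 145]);
translate([2370, 204, 169]) cube([22, 793, 145]);
translate([578, 115, 314]) cube([96, 971, 23]);
translate([769, 115, 314]) cube([96, 971, 23]);
translate([960, 115, 314]) cube([96, 971, 23]);
translate([1151, 115, 314]) cube([96, 971, 23]);
translate([1342, 115, 314]) cube([96, 971, 23]);
translate([1533, 115, 314]) cube([96, 971, 23]);
translate([1724, 115, 314]) cube([96, 971, 23]);
translate([1915, 115, 314]) cube([96, 971, 23]);
translate([2106, 115, 314]) cube([96, 971, 23]);


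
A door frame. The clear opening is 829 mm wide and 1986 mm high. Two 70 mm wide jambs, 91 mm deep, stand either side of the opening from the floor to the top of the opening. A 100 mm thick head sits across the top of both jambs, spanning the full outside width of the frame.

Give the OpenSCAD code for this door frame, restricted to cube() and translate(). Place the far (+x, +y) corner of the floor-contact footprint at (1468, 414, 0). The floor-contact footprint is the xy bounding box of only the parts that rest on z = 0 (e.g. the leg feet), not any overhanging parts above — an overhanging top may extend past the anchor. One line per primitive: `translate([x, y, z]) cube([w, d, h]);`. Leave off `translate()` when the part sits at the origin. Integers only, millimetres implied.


translate([499, 323, 0]) cube([70, 91, 1986]);
translate([1398, 323, 0]) cube([70, 91, 1986]);
translate([499, 323, 1986]) cube([969, 91, 100]);


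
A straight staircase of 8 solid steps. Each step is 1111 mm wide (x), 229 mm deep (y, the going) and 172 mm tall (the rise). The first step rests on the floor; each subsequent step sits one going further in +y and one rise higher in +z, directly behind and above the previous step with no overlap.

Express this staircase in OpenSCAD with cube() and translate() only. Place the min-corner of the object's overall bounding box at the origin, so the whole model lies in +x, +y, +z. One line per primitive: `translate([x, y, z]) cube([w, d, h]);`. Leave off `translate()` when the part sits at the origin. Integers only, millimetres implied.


cube([1111, 229, 172]);
translate([0, 229, 172]) cube([1111, 229, 172]);
translate([0, 458, 344]) cube([1111, 229, 172]);
translate([0, 687, 516]) cube([1111, 229, 172]);
translate([0, 916, 688]) cube([1111, 229, 172]);
translate([0, 1145, 860]) cube([1111, 229, 172]);
translate([0, 1374, 1032]) cube([1111, 229, 172]);
translate([0, 1603, 1204]) cube([1111, 229, 172]);


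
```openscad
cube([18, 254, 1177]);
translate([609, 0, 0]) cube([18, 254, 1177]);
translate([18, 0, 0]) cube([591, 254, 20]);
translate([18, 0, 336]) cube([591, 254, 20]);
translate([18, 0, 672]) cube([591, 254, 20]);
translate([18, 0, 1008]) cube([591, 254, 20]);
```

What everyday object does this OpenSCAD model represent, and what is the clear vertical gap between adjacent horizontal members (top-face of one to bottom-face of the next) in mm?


A bookshelf. The clear shelf gap is 316 mm.

Two tall side panels with 4 horizontal boards between them — a bookshelf. The first two shelf undersides are at z = 0 and z = 336; with shelf thickness 20, the clear gap is 336 − 0 − 20 = 316 mm.


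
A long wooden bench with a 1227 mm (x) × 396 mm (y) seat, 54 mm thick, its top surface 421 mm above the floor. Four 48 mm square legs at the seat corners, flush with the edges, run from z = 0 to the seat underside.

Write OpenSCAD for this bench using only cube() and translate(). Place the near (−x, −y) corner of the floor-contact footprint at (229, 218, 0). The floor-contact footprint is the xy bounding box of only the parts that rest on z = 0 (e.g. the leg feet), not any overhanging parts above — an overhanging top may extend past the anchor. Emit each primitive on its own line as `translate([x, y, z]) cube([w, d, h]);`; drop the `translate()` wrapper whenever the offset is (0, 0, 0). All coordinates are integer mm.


translate([229, 218, 367]) cube([1227, 396, 54]);
translate([229, 218, 0]) cube([48, 48, 367]);
translate([229, 566, 0]) cube([48, 48, 367]);
translate([1408, 218, 0]) cube([48, 48, 367]);
translate([1408, 566, 0]) cube([48, 48, 367]);


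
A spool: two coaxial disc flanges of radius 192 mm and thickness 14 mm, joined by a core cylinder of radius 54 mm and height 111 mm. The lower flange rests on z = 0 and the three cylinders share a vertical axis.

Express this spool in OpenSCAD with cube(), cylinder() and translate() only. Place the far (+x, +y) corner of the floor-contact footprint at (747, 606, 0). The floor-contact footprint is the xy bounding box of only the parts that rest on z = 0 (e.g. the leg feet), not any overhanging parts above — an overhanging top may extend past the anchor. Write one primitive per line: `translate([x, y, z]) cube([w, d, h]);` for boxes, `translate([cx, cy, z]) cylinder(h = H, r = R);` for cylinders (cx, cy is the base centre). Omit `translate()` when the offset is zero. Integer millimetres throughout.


translate([555, 414, 0]) cylinder(h = 14, r = 192);
translate([555, 414, 14]) cylinder(h = 111, r = 54);
translate([555, 414, 125]) cylinder(h = 14, r = 192);


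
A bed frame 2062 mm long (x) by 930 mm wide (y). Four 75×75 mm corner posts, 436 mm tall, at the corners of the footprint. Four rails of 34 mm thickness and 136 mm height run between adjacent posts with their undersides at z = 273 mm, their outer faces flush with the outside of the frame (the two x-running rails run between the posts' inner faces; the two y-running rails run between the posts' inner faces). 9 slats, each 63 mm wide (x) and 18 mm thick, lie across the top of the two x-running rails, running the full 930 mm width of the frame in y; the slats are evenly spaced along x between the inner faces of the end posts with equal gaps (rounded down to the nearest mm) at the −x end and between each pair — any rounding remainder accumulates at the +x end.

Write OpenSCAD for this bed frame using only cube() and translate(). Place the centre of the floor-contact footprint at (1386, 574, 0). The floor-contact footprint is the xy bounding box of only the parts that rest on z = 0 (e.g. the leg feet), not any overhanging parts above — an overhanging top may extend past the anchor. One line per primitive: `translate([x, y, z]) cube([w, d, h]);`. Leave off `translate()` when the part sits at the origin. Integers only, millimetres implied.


// slat z = rail_z + rail_h = 273 + 136 = 409
// slat gap = ⌊(1912 − 9·63) / 10⌋ = 134
translate([355, 109, 0]) cube([75, 75, 436]);
translate([355, 964, 0]) cube([75, 75, 436]);
translate([2342, 109, 0]) cube([75, 75, 436]);
translate([2342, 964, 0]) cube([75, 75, 436]);
translate([430, 109, 273]) cube([1912, 34, 136]);
translate([430, 1005, 273]) cube([1912, 34, 136]);
translate([355, 184, 273]) cube([34, 780, 136]);
translate([2383, 184, 273]) cube([34, 780, 136]);
translate([564, 109, 409]) cube([63, 930, 18]);
translate([761, 109, 409]) cube([63, 930, 18]);
translate([958, 109, 409]) cube([63, 930, 18]);
translate([1155, 109, 409]) cube([63, 930, 18]);
translate([1352, 109, 409]) cube([63, 930, 18]);
translate([1549, 109, 409]) cube([63, 930, 18]);
translate([1746, 109, 409]) cube([63, 930, 18]);
translate([1943, 109, 409]) cube([63, 930, 18]);
translate([2140, 109, 409]) cube([63, 930, 18]);


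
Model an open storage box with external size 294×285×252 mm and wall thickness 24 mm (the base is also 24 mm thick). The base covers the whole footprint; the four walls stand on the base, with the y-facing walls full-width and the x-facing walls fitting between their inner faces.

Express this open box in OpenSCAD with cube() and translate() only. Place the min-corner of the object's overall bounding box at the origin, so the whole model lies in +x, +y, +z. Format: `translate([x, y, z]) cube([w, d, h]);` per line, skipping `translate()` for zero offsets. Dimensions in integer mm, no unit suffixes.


cube([294, 285, 24]);
translate([0, 0, 24]) cube([294, 24, 228]);
translate([0, 261, 24]) cube([294, 24, 228]);
translate([0, 24, 24]) cube([24, 237, 228]);
translate([270, 24, 24]) cube([24, 237, 228]);


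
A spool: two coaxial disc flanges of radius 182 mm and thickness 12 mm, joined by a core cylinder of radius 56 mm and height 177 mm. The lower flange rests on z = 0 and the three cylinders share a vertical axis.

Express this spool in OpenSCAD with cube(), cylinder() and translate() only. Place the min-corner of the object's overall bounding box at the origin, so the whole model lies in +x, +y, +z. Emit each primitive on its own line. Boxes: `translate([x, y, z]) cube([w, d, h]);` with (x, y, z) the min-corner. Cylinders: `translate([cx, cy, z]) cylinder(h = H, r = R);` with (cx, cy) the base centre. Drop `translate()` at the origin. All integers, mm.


translate([182, 182, 0]) cylinder(h = 12, r = 182);
translate([182, 182, 12]) cylinder(h = 177, r = 56);
translate([182, 182, 189]) cylinder(h = 12, r = 182);


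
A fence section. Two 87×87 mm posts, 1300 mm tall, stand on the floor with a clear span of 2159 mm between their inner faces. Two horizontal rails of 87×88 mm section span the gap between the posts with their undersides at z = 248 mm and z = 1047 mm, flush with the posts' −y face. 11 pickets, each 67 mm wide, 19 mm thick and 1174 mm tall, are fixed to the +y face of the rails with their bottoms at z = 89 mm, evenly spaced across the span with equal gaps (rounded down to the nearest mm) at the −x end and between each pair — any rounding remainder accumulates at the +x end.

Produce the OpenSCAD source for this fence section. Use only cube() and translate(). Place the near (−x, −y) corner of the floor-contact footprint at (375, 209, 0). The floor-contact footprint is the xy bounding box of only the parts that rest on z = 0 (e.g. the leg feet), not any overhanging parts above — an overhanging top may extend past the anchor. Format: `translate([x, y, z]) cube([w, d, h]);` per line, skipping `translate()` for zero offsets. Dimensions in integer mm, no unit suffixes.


translate([375, 209, 0]) cube([87, 87, 1300]);
translate([2621, 209, 0]) cube([87, 87, 1300]);
translate([462, 209, 248]) cube([2159, 87, 88]);
translate([462, 209, 1047]) cube([2159, 87, 88]);
translate([580, 296, 89]) cube([67, 19, 1174]);
translate([765, 296, 89]) cube([67, 19, 1174]);
translate([950, 296, 89]) cube([67, 19, 1174]);
translate([1135, 296, 89]) cube([67, 19, 1174]);
translate([1320, 296, 89]) cube([67, 19, 1174]);
translate([1505, 296, 89]) cube([67, 19, 1174]);
translate([1690, 296, 89]) cube([67, 19, 1174]);
translate([1875, 296, 89]) cube([67, 19, 1174]);
translate([2060, 296, 89]) cube([67, 19, 1174]);
translate([2245, 296, 89]) cube([67, 19, 1174]);
translate([2430, 296, 89]) cube([67, 19, 1174]);


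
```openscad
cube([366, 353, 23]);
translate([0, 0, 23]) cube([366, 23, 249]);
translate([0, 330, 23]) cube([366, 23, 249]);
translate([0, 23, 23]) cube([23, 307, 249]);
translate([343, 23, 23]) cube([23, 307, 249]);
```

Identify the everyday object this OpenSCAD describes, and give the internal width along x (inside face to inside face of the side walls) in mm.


An open box. The internal width is 320 mm.

A 366×353 base slab with four walls standing on it — an open box. The base is 366 mm wide and the walls are 23 mm thick, so the internal width is 366 − 2 × 23 = 320 mm.


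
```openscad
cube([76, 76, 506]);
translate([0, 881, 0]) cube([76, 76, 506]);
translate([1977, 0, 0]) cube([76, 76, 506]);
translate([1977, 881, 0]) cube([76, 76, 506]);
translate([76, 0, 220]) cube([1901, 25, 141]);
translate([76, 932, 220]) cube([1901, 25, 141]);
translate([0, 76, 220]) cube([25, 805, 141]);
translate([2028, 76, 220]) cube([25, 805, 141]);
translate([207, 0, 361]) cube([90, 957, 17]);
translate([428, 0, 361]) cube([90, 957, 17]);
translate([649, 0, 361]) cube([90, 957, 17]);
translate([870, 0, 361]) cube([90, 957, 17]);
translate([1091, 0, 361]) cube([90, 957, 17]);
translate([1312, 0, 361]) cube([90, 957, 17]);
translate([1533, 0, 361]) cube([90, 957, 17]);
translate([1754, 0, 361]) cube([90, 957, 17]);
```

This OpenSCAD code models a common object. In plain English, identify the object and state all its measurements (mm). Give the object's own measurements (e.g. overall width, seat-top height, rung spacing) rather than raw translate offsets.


A bed frame 2053 mm long (x) by 957 mm wide (y). Four 76×76 mm corner posts, 506 mm tall, at the corners of the footprint. Four rails of 25 mm thickness and 141 mm height run between adjacent posts with their undersides at z = 220 mm, their outer faces flush with the outside of the frame (the two x-running rails run between the posts' inner faces; the two y-running rails run between the posts' inner faces). 8 slats, each 90 mm wide (x) and 17 mm thick, lie across the top of the two x-running rails, running the full 957 mm width of the frame in y; along x they sit between the end posts with a 131 mm gap after the −x posts and between neighbouring slats, leaving 133 mm before the +x posts.


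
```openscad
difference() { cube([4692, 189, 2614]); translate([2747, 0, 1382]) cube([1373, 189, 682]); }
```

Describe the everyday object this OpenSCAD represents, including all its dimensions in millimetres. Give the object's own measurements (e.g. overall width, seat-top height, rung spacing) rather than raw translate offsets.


A wall 4692 mm long (x), 189 mm thick (y), 2614 mm tall, with a rectangular window opening cut through it. The opening is 1373 mm wide and 682 mm tall; its sill is at z = 1382 mm and its near (−x) edge is 2747 mm from the wall's −x end. The opening passes through the full wall thickness.


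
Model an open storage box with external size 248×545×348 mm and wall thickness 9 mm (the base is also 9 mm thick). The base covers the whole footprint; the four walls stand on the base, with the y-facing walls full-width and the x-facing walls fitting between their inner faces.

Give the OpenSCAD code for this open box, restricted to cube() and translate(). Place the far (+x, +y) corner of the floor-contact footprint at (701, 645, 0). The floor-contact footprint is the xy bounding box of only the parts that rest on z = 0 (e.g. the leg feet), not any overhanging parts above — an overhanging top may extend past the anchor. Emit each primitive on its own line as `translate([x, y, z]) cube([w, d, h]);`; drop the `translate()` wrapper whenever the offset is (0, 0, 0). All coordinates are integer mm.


translate([453, 100, 0]) cube([248, 545, 9]);
translate([453, 100, 9]) cube([248, 9, 339]);
translate([453, 636, 9]) cube([248, 9, 339]);
translate([453, 109, 9]) cube([9, 527, 339]);
translate([692, 109, 9]) cube([9, 527, 339]);


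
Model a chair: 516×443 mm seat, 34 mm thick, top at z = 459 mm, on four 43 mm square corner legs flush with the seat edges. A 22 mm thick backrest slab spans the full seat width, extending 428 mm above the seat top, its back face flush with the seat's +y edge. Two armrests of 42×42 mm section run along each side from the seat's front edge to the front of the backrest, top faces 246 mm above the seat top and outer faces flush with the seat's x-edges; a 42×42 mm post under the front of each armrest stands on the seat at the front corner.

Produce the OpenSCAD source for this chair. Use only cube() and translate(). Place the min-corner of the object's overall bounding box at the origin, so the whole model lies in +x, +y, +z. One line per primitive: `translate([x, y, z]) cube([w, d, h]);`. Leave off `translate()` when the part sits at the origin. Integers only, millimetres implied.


translate([0, 0, 425]) cube([516, 443, 34]);
cube([43, 43, 425]);
translate([473, 0, 0]) cube([43, 43, 425]);
translate([0, 400, 0]) cube([43, 43, 425]);
translate([473, 400, 0]) cube([43, 43, 425]);
translate([0, 421, 459]) cube([516, 22, 428]);
translate([0, 0, 663]) cube([42, 421, 42]);
translate([474, 0, 663]) cube([42, 421, 42]);
translate([0, 0, 459]) cube([42, 42, 204]);
translate([474, 0, 459]) cube([42, 42, 204]);


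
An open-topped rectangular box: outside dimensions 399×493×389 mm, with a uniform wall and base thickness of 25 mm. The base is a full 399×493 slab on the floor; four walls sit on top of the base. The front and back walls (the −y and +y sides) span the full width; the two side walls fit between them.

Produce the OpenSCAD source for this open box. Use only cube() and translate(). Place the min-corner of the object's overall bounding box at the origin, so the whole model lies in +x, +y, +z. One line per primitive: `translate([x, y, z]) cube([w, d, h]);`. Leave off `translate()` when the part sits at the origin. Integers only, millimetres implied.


cube([399, 493, 25]);
translate([0, 0, 25]) cube([399, 25, 364]);
translate([0, 468, 25]) cube([399, 25, 364]);
translate([0, 25, 25]) cube([25, 443, 364]);
translate([374, 25, 25]) cube([25, 443, 364]);


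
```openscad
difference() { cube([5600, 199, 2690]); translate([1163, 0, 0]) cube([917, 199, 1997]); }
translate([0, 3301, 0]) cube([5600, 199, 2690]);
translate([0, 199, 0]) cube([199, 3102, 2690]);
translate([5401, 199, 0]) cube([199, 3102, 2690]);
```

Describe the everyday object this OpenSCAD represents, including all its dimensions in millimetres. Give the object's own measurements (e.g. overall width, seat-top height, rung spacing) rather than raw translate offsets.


A single room: four walls, each 2690 mm tall and 199 mm thick, enclosing an outside footprint 5600×3500 mm (x × y), no floor or roof. The front and back walls (−y and +y sides) run the full x-width; the side walls fit between their inner faces. A door opening 917 mm wide and 1997 mm tall is cut through the front wall from the floor up, its −x edge 1163 mm from the wall's −x end.


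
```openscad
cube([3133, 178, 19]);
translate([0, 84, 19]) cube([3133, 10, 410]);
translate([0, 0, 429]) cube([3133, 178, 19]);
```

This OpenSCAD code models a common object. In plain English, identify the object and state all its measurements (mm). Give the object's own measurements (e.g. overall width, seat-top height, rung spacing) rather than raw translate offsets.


An I-beam lying along x, 3133 mm long. Overall section height 448 mm. Two flanges 178 mm wide (y) and 19 mm thick, one on the floor and one at the top; a web 10 mm thick runs between them, centred on the flange width.


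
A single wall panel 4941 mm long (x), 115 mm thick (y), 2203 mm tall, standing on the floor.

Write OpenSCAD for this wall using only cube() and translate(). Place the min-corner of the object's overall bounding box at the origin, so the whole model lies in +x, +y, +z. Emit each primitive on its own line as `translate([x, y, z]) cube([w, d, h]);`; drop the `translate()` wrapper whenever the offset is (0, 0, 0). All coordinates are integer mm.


cube([4941, 115, 2203]);


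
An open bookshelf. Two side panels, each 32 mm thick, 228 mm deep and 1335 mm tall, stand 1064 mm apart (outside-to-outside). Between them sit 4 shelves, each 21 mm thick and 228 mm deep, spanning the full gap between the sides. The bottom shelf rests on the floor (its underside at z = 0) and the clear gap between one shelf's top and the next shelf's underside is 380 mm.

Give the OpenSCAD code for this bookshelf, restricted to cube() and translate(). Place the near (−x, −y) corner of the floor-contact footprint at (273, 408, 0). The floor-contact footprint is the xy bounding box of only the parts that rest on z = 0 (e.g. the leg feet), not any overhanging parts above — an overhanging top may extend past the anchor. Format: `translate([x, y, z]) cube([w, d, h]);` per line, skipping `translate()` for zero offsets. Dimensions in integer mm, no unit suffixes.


translate([273, 408, 0]) cube([32, 228, 1335]);
translate([1305, 408, 0]) cube([32, 228, 1335]);
translate([305, 408, 0]) cube([1000, 228, 21]);
translate([305, 408, 401]) cube([1000, 228, 21]);
translate([305, 408, 802]) cube([1000, 228, 21]);
translate([305, 408, 1203]) cube([1000, 228, 21]);


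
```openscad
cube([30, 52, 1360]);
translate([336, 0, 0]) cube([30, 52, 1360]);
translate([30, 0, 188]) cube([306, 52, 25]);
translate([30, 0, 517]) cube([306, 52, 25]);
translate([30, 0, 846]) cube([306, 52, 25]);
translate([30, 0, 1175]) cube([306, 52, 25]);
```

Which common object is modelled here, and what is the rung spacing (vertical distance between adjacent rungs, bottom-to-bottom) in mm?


A ladder. The rung spacing is 329 mm.

Two tall 30×52 posts with 4 short bars between them — a ladder. Adjacent rungs sit at z = 188 and z = 517, so the spacing is 517 − 188 = 329 mm.


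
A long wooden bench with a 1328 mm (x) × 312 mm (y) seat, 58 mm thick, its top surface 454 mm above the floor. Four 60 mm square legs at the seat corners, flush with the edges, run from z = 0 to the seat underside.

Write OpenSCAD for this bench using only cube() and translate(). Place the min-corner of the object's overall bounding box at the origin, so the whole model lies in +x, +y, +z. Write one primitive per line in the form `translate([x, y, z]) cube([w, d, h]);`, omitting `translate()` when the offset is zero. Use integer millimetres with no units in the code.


translate([0, 0, 396]) cube([1328, 312, 58]);
cube([60, 60, 396]);
translate([0, 252, 0]) cube([60, 60, 396]);
translate([1268, 0, 0]) cube([60, 60, 396]);
translate([1268, 252, 0]) cube([60, 60, 396]);


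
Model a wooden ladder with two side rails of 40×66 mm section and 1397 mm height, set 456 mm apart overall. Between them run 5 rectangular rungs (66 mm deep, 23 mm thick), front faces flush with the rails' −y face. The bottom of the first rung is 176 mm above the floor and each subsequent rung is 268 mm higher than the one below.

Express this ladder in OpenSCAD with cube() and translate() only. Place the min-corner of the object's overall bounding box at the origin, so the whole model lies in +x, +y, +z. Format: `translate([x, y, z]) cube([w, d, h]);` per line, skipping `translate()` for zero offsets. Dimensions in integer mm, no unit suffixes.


// rung span = 456 - 2*40 = 376
// rung[k] z = 176 + k*268
cube([40, 66, 1397]);
translate([416, 0, 0]) cube([40, 66, 1397]);
translate([40, 0, 176]) cube([376, 66, 23]);
translate([40, 0, 444]) cube([376, 66, 23]);
translate([40, 0, 712]) cube([376, 66, 23]);
translate([40, 0, 980]) cube([376, 66, 23]);
translate([40, 0, 1248]) cube([376, 66, 23]);


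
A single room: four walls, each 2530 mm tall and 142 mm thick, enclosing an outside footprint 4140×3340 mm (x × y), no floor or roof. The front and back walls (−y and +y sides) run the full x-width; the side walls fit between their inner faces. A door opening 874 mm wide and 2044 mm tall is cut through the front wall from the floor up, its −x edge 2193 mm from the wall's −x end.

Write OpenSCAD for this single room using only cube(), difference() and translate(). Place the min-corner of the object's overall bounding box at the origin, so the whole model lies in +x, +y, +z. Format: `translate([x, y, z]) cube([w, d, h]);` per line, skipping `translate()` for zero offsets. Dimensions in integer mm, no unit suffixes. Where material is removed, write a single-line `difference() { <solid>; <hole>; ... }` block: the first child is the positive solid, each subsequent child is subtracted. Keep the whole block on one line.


difference() { cube([4140, 142, 2530]); translate([2193, 0, 0]) cube([874, 142, 2044]); }
translate([0, 3198, 0]) cube([4140, 142, 2530]);
translate([0, 142, 0]) cube([142, 3056, 2530]);
translate([3998, 142, 0]) cube([142, 3056, 2530]);


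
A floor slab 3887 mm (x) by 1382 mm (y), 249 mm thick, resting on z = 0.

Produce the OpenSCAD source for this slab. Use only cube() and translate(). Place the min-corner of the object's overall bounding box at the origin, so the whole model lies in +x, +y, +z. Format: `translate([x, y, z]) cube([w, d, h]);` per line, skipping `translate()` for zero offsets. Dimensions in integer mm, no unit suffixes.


cube([3887, 1382, 249]);


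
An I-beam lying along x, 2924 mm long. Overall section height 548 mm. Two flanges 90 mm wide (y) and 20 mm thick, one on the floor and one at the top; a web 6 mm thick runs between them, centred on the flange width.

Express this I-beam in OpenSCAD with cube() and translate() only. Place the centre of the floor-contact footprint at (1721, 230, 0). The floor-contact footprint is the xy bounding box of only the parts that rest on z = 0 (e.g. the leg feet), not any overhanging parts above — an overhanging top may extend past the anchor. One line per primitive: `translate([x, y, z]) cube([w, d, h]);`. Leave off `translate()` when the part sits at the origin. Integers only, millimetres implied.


translate([259, 185, 0]) cube([2924, 90, 20]);
translate([259, 227, 20]) cube([2924, 6, 508]);
translate([259, 185, 528]) cube([2924, 90, 20]);


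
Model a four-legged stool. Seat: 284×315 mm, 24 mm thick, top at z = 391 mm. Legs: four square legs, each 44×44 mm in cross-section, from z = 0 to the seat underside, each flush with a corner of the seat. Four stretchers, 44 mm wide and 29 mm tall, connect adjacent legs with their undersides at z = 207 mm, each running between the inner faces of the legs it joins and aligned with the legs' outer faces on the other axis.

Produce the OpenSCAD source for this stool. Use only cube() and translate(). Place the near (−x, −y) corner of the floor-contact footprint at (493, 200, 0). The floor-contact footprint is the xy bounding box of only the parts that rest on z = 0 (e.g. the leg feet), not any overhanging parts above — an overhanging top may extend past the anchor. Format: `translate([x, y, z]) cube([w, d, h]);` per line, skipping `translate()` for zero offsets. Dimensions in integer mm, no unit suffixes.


translate([493, 200, 367]) cube([284, 315, 24]);
translate([493, 200, 0]) cube([44, 44, 367]);
translate([733, 200, 0]) cube([44, 44, 367]);
translate([493, 471, 0]) cube([44, 44, 367]);
translate([733, 471, 0]) cube([44, 44, 367]);
translate([537, 200, 207]) cube([196, 44, 29]);
translate([537, 471, 207]) cube([196, 44, 29]);
translate([493, 244, 207]) cube([44, 227, 29]);
translate([733, 244, 207]) cube([44, 227, 29]);


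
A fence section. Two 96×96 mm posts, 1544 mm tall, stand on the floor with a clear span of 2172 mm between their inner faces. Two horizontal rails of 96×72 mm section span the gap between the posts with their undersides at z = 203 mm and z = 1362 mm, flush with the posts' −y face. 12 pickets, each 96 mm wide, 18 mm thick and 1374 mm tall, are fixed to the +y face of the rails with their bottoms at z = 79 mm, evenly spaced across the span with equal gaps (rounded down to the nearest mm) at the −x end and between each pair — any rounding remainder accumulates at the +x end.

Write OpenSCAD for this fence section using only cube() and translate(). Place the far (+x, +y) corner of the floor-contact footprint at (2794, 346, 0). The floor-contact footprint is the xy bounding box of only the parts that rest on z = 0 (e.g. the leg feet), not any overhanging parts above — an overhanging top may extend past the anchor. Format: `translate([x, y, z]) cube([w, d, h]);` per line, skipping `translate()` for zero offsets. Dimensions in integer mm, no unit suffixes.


translate([430, 250, 0]) cube([96, 96, 1544]);
translate([2698, 250, 0]) cube([96, 96, 1544]);
translate([526, 250, 203]) cube([2172, 96, 72]);
translate([526, 250, 1362]) cube([2172, 96, 72]);
translate([604, 346, 79]) cube([96, 18, 1374]);
translate([778, 346, 79]) cube([96, 18, 1374]);
translate([952, 346, 79]) cube([96, 18, 1374]);
translate([1126, 346, 79]) cube([96, 18, 1374]);
translate([1300, 346, 79]) cube([96, 18, 1374]);
translate([1474, 346, 79]) cube([96, 18, 1374]);
translate([1648, 346, 79]) cube([96, 18, 1374]);
translate([1822, 346, 79]) cube([96, 18, 1374]);
translate([1996, 346, 79]) cube([96, 18, 1374]);
translate([2170, 346, 79]) cube([96, 18, 1374]);
translate([2344, 346, 79]) cube([96, 18, 1374]);
translate([2518, 346, 79]) cube([96, 18, 1374]);


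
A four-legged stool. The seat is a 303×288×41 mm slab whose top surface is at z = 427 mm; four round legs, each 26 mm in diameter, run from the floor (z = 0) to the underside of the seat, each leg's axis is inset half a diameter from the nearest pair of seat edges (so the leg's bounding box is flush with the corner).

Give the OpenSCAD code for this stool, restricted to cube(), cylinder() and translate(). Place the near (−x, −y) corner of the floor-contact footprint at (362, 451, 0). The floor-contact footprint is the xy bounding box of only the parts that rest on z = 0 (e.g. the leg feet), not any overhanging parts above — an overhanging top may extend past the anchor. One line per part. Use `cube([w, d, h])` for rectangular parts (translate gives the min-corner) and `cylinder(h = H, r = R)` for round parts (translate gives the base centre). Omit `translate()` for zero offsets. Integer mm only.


translate([362, 451, 386]) cube([303, 288, 41]);
translate([375, 464, 0]) cylinder(h = 386, r = 13);
translate([652, 464, 0]) cylinder(h = 386, r = 13);
translate([375, 726, 0]) cylinder(h = 386, r = 13);
translate([652, 726, 0]) cylinder(h = 386, r = 13);
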